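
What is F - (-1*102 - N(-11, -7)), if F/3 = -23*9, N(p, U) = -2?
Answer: -521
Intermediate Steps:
F = -621 (F = 3*(-23*9) = 3*(-207) = -621)
F - (-1*102 - N(-11, -7)) = -621 - (-1*102 - 1*(-2)) = -621 - (-102 + 2) = -621 - 1*(-100) = -621 + 100 = -521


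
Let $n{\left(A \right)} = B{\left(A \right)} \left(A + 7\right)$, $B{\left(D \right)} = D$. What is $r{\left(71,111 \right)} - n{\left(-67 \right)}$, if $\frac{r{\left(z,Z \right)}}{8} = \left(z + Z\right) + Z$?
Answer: $-1676$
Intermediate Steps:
$r{\left(z,Z \right)} = 8 z + 16 Z$ ($r{\left(z,Z \right)} = 8 \left(\left(z + Z\right) + Z\right) = 8 \left(\left(Z + z\right) + Z\right) = 8 \left(z + 2 Z\right) = 8 z + 16 Z$)
$n{\left(A \right)} = A \left(7 + A\right)$ ($n{\left(A \right)} = A \left(A + 7\right) = A \left(7 + A\right)$)
$r{\left(71,111 \right)} - n{\left(-67 \right)} = \left(8 \cdot 71 + 16 \cdot 111\right) - - 67 \left(7 - 67\right) = \left(568 + 1776\right) - \left(-67\right) \left(-60\right) = 2344 - 4020 = -1676$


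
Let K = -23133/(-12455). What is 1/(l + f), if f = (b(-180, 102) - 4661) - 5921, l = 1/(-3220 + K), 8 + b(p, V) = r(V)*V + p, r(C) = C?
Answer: -40081967/14670012377 ≈ -0.0027322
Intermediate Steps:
b(p, V) = -8 + p + V**2 (b(p, V) = -8 + (V*V + p) = -8 + (V**2 + p) = -8 + (p + V**2) = -8 + p + V**2)
K = 23133/12455 (K = -23133*(-1/12455) = 23133/12455 ≈ 1.8573)
l = -12455/40081967 (l = 1/(-3220 + 23133/12455) = 1/(-40081967/12455) = -12455/40081967 ≈ -0.00031074)
f = -366 (f = ((-8 - 180 + 102**2) - 4661) - 5921 = ((-8 - 180 + 10404) - 4661) - 5921 = (10216 - 4661) - 5921 = 5555 - 5921 = -366)
1/(l + f) = 1/(-12455/40081967 - 366) = 1/(-14670012377/40081967) = -40081967/14670012377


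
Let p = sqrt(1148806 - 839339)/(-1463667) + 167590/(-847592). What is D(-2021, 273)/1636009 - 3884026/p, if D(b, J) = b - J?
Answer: 483423032196596266651377288407272738/24609617121351972406395227977 - 1021029091553297850696672*sqrt(309467)/15042470500683047835553 ≈ 1.9606e+7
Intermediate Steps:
p = -83795/423796 - sqrt(309467)/1463667 (p = sqrt(309467)*(-1/1463667) + 167590*(-1/847592) = -sqrt(309467)/1463667 - 83795/423796 = -83795/423796 - sqrt(309467)/1463667 ≈ -0.19810)
D(-2021, 273)/1636009 - 3884026/p = (-2021 - 1*273)/1636009 - 3884026/(-83795/423796 - sqrt(309467)/1463667) = (-2021 - 273)*(1/1636009) - 3884026/(-83795/423796 - sqrt(309467)/1463667) = -2294*1/1636009 - 3884026/(-83795/423796 - sqrt(309467)/1463667) = -2294/1636009 - 3884026/(-83795/423796 - sqrt(309467)/1463667)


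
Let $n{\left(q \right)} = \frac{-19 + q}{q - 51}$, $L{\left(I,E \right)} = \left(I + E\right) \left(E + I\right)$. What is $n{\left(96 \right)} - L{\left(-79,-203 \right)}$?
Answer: $- \frac{3578503}{45} \approx -79522.0$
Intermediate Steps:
$L{\left(I,E \right)} = \left(E + I\right)^{2}$ ($L{\left(I,E \right)} = \left(E + I\right) \left(E + I\right) = \left(E + I\right)^{2}$)
$n{\left(q \right)} = \frac{-19 + q}{-51 + q}$
$n{\left(96 \right)} - L{\left(-79,-203 \right)} = \frac{-19 + 96}{-51 + 96} - \left(-203 - 79\right)^{2} = \frac{1}{45} \cdot 77 - \left(-282\right)^{2} = \frac{1}{45} \cdot 77 - 79524 = \frac{77}{45} - 79524 = - \frac{3578503}{45}$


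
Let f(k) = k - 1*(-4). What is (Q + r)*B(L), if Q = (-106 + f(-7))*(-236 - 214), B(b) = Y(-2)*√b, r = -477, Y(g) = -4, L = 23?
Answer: -194292*√23 ≈ -9.3179e+5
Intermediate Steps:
f(k) = 4 + k (f(k) = k + 4 = 4 + k)
B(b) = -4*√b
Q = 49050 (Q = (-106 + (4 - 7))*(-236 - 214) = (-106 - 3)*(-450) = -109*(-450) = 49050)
(Q + r)*B(L) = (49050 - 477)*(-4*√23) = 48573*(-4*√23) = -194292*√23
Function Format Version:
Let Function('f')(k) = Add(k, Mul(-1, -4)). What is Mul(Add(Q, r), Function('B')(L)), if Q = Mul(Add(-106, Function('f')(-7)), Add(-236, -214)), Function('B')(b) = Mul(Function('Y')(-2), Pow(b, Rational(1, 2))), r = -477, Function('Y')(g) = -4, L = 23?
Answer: Mul(-194292, Pow(23, Rational(1, 2))) ≈ -9.3179e+5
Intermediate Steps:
Function('f')(k) = Add(4, k) (Function('f')(k) = Add(k, 4) = Add(4, k))
Function('B')(b) = Mul(-4, Pow(b, Rational(1, 2)))
Q = 49050 (Q = Mul(Add(-106, Add(4, -7)), Add(-236, -214)) = Mul(Add(-106, -3), -450) = Mul(-109, -450) = 49050)
Mul(Add(Q, r), Function('B')(L)) = Mul(Add(49050, -477), Mul(-4, Pow(23, Rational(1, 2)))) = Mul(48573, Mul(-4, Pow(23, Rational(1, 2)))) = Mul(-194292, Pow(23, Rational(1, 2)))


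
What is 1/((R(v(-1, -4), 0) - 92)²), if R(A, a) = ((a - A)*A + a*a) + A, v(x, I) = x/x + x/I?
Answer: 256/2181529 ≈ 0.00011735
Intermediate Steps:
v(x, I) = 1 + x/I
R(A, a) = A + a² + A*(a - A) (R(A, a) = (A*(a - A) + a²) + A = (a² + A*(a - A)) + A = A + a² + A*(a - A))
1/((R(v(-1, -4), 0) - 92)²) = 1/((((-4 - 1)/(-4) + 0² - ((-4 - 1)/(-4))² + ((-4 - 1)/(-4))*0) - 92)²) = 1/(((-¼*(-5) + 0 - (-¼*(-5))² - ¼*(-5)*0) - 92)²) = 1/(((5/4 + 0 - (5/4)² + (5/4)*0) - 92)²) = 1/(((5/4 + 0 - 1*25/16 + 0) - 92)²) = 1/(((5/4 + 0 - 25/16 + 0) - 92)²) = 1/((-5/16 - 92)²) = 1/((-1477/16)²) = 1/(2181529/256) = 256/2181529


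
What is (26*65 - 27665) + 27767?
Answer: 1792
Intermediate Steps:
(26*65 - 27665) + 27767 = (1690 - 27665) + 27767 = -25975 + 27767 = 1792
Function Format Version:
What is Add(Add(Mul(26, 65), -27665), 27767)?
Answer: 1792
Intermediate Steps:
Add(Add(Mul(26, 65), -27665), 27767) = Add(Add(1690, -27665), 27767) = Add(-25975, 27767) = 1792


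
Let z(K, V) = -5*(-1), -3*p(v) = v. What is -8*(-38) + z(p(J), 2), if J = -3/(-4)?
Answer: 309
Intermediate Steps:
J = 3/4 (J = -3*(-1/4) = 3/4 ≈ 0.75000)
p(v) = -v/3
z(K, V) = 5
-8*(-38) + z(p(J), 2) = -8*(-38) + 5 = 304 + 5 = 309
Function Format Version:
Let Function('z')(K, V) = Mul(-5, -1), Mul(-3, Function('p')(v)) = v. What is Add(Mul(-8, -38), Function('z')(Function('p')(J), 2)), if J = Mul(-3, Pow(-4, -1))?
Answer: 309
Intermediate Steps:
J = Rational(3, 4) (J = Mul(-3, Rational(-1, 4)) = Rational(3, 4) ≈ 0.75000)
Function('p')(v) = Mul(Rational(-1, 3), v)
Function('z')(K, V) = 5
Add(Mul(-8, -38), Function('z')(Function('p')(J), 2)) = Add(Mul(-8, -38), 5) = Add(304, 5) = 309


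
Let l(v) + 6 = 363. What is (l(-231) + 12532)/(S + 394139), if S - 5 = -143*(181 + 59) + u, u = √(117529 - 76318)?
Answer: 4637771536/129473269765 - 38667*√4579/129473269765 ≈ 0.035800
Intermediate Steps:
u = 3*√4579 (u = √41211 = 3*√4579 ≈ 203.00)
l(v) = 357 (l(v) = -6 + 363 = 357)
S = -34315 + 3*√4579 (S = 5 + (-143*(181 + 59) + 3*√4579) = 5 + (-143*240 + 3*√4579) = 5 + (-34320 + 3*√4579) = -34315 + 3*√4579 ≈ -34112.)
(l(-231) + 12532)/(S + 394139) = (357 + 12532)/((-34315 + 3*√4579) + 394139) = 12889/(359824 + 3*√4579)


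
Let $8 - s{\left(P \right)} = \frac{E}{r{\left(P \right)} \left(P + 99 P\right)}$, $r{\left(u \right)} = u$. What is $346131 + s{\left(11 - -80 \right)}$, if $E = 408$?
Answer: $\frac{71659426373}{207025} \approx 3.4614 \cdot 10^{5}$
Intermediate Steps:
$s{\left(P \right)} = 8 - \frac{102}{25 P^{2}}$ ($s{\left(P \right)} = 8 - \frac{408}{P \left(P + 99 P\right)} = 8 - \frac{408}{P 100 P} = 8 - \frac{408}{100 P^{2}} = 8 - 408 \frac{1}{100 P^{2}} = 8 - \frac{102}{25 P^{2}}$)
$346131 + s{\left(11 - -80 \right)} = 346131 + \left(8 - \frac{102}{25 \left(11 - -80\right)^{2}}\right) = 346131 + \left(8 - \frac{102}{25 \left(11 + 80\right)^{2}}\right) = 346131 + \left(8 - \frac{102}{25 \cdot 8281}\right) = 346131 + \left(8 - \frac{102}{207025}\right) = 346131 + \frac{1656098}{207025} = \frac{71659426373}{207025}$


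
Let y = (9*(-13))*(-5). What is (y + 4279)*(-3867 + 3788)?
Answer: -384256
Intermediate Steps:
y = 585 (y = -117*(-5) = 585)
(y + 4279)*(-3867 + 3788) = (585 + 4279)*(-3867 + 3788) = 4864*(-79) = -384256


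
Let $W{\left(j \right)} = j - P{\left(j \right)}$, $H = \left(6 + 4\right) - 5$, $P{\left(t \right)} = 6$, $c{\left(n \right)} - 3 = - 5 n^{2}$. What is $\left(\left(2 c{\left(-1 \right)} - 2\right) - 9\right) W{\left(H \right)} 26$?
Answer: $390$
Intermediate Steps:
$c{\left(n \right)} = 3 - 5 n^{2}$
$H = 5$ ($H = 10 - 5 = 5$)
$W{\left(j \right)} = -6 + j$ ($W{\left(j \right)} = j - 6 = -6 + j$)
$\left(\left(2 c{\left(-1 \right)} - 2\right) - 9\right) W{\left(H \right)} 26 = \left(\left(2 \left(3 - 5 \left(-1\right)^{2}\right) - 2\right) - 9\right) \left(-6 + 5\right) 26 = \left(\left(2 \left(3 - 5\right) - 2\right) - 9\right) \left(-1\right) 26 = \left(\left(2 \left(-2\right) - 2\right) - 9\right) \left(-1\right) 26 = \left(\left(-4 - 2\right) - 9\right) \left(-1\right) 26 = \left(-6 - 9\right) \left(-1\right) 26 = \left(-15\right) \left(-1\right) 26 = 15 \cdot 26 = 390$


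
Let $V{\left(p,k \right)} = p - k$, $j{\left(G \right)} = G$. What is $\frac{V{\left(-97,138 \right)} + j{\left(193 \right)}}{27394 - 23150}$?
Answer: $- \frac{21}{2122} \approx -0.0098963$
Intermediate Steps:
$\frac{V{\left(-97,138 \right)} + j{\left(193 \right)}}{27394 - 23150} = \frac{\left(-97 - 138\right) + 193}{27394 - 23150} = \frac{\left(-97 - 138\right) + 193}{4244} = \left(-235 + 193\right) \frac{1}{4244} = \left(-42\right) \frac{1}{4244} = - \frac{21}{2122}$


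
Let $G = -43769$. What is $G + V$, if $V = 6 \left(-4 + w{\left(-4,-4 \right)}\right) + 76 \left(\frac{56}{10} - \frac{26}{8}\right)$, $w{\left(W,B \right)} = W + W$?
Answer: $- \frac{218312}{5} \approx -43662.0$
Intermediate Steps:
$w{\left(W,B \right)} = 2 W$
$V = \frac{533}{5}$ ($V = 6 \left(-4 + 2 \left(-4\right)\right) + 76 \left(\frac{56}{10} - \frac{26}{8}\right) = 6 \left(-4 - 8\right) + 76 \left(56 \cdot \frac{1}{10} - \frac{13}{4}\right) = 6 \left(-12\right) + 76 \left(\frac{28}{5} - \frac{13}{4}\right) = -72 + 76 \cdot \frac{47}{20} = -72 + \frac{893}{5} = \frac{533}{5} \approx 106.6$)
$G + V = -43769 + \frac{533}{5} = - \frac{218312}{5}$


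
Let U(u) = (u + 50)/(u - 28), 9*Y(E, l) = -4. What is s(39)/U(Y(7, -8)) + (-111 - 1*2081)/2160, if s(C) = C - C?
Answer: -137/135 ≈ -1.0148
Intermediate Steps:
Y(E, l) = -4/9 (Y(E, l) = (1/9)*(-4) = -4/9)
s(C) = 0
U(u) = (50 + u)/(-28 + u)
s(39)/U(Y(7, -8)) + (-111 - 1*2081)/2160 = 0/(((50 - 4/9)/(-28 - 4/9))) + (-111 - 1*2081)/2160 = 0/(((446/9)/(-256/9))) + (-111 - 2081)*(1/2160) = 0/((-9/256*446/9)) - 2192*1/2160 = 0/(-223/128) - 137/135 = 0*(-128/223) - 137/135 = 0 - 137/135 = -137/135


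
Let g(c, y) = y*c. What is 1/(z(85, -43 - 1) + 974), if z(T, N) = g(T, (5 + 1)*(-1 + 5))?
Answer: 1/3014 ≈ 0.00033179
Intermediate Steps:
g(c, y) = c*y
z(T, N) = 24*T (z(T, N) = T*((5 + 1)*(-1 + 5)) = T*(6*4) = T*24 = 24*T)
1/(z(85, -43 - 1) + 974) = 1/(24*85 + 974) = 1/(2040 + 974) = 1/3014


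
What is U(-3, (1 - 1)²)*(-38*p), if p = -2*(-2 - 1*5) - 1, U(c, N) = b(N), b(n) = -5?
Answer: 2470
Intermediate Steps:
U(c, N) = -5
p = 13 (p = -2*(-2 - 5) - 1 = -2*(-7) - 1 = 14 - 1 = 13)
U(-3, (1 - 1)²)*(-38*p) = -(-190)*13 = -5*(-494) = 2470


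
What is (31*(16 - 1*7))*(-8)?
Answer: -2232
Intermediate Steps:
(31*(16 - 1*7))*(-8) = (31*(16 - 7))*(-8) = (31*9)*(-8) = 279*(-8) = -2232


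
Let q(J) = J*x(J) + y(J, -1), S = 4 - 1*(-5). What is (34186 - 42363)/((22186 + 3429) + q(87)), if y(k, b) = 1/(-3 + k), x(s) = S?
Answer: -686868/2217433 ≈ -0.30976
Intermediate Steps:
S = 9 (S = 4 + 5 = 9)
x(s) = 9
q(J) = 1/(-3 + J) + 9*J (q(J) = J*9 + 1/(-3 + J) = 9*J + 1/(-3 + J) = 1/(-3 + J) + 9*J)
(34186 - 42363)/((22186 + 3429) + q(87)) = (34186 - 42363)/((22186 + 3429) + (1 + 9*87*(-3 + 87))/(-3 + 87)) = -8177/(25615 + (1 + 9*87*84)/84) = -8177/(25615 + (1 + 65772)/84) = -8177/(25615 + (1/84)*65773) = -8177/(25615 + 65773/84) = -8177/2217433/84 = -8177*84/2217433 = -686868/2217433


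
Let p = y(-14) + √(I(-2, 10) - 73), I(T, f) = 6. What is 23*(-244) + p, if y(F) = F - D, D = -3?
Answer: -5623 + I*√67 ≈ -5623.0 + 8.1853*I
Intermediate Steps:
y(F) = 3 + F (y(F) = F - 1*(-3) = F + 3 = 3 + F)
p = -11 + I*√67 (p = (3 - 14) + √(6 - 73) = -11 + √(-67) = -11 + I*√67 ≈ -11.0 + 8.1853*I)
23*(-244) + p = 23*(-244) + (-11 + I*√67) = -5612 + (-11 + I*√67) = -5623 + I*√67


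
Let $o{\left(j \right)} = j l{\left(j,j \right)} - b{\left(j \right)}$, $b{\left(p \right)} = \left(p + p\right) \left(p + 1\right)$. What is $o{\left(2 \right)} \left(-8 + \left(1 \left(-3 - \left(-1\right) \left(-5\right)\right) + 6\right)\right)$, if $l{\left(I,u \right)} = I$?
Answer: $80$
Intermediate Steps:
$b{\left(p \right)} = 2 p \left(1 + p\right)$
$o{\left(j \right)} = j^{2} - 2 j \left(1 + j\right)$ ($o{\left(j \right)} = j j - 2 j \left(1 + j\right) = j^{2} - 2 j \left(1 + j\right)$)
$o{\left(2 \right)} \left(-8 + \left(1 \left(-3 - \left(-1\right) \left(-5\right)\right) + 6\right)\right) = 2 \left(-2 - 2\right) \left(-8 + \left(1 \left(-3 - \left(-1\right) \left(-5\right)\right) + 6\right)\right) = 2 \left(-2 - 2\right) \left(-8 + \left(1 \left(-3 - 5\right) + 6\right)\right) = 2 \left(-4\right) \left(-8 + \left(1 \left(-3 - 5\right) + 6\right)\right) = - 8 \left(-8 + \left(1 \left(-8\right) + 6\right)\right) = - 8 \left(-8 + \left(-8 + 6\right)\right) = - 8 \left(-8 - 2\right) = \left(-8\right) \left(-10\right) = 80$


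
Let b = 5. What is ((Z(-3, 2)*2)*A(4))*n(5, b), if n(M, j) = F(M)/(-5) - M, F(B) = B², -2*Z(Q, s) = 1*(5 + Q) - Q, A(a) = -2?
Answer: -100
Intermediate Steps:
Z(Q, s) = -5/2 (Z(Q, s) = -(1*(5 + Q) - Q)/2 = -((5 + Q) - Q)/2 = -½*5 = -5/2)
n(M, j) = -M - M²/5 (n(M, j) = M²/(-5) - M = M²*(-⅕) - M = -M²/5 - M = -M - M²/5)
((Z(-3, 2)*2)*A(4))*n(5, b) = (-5/2*2*(-2))*((⅕)*5*(-5 - 1*5)) = (-5*(-2))*((⅕)*5*(-5 - 5)) = 10*((⅕)*5*(-10)) = 10*(-10) = -100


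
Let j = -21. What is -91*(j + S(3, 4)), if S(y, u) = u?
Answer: 1547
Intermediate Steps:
-91*(j + S(3, 4)) = -91*(-21 + 4) = -91*(-17) = 1547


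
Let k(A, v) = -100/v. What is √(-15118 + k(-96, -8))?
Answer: I*√60422/2 ≈ 122.9*I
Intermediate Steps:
√(-15118 + k(-96, -8)) = √(-15118 - 100/(-8)) = √(-15118 - 100*(-⅛)) = √(-15118 + 25/2) = √(-30211/2) = I*√60422/2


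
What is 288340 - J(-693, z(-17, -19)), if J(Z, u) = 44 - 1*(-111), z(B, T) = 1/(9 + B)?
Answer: 288185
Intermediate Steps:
J(Z, u) = 155 (J(Z, u) = 44 + 111 = 155)
288340 - J(-693, z(-17, -19)) = 288340 - 1*155 = 288340 - 155 = 288185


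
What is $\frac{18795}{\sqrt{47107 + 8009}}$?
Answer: $\frac{6265 \sqrt{1531}}{3062} \approx 80.058$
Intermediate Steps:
$\frac{18795}{\sqrt{47107 + 8009}} = \frac{18795}{\sqrt{55116}} = \frac{18795}{6 \sqrt{1531}} = 18795 \frac{\sqrt{1531}}{9186} = \frac{6265 \sqrt{1531}}{3062}$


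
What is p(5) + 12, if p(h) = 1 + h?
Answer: 18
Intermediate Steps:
p(5) + 12 = (1 + 5) + 12 = 6 + 12 = 18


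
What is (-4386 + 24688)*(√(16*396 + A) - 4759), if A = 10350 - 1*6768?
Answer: -96617218 + 60906*√1102 ≈ -9.4595e+7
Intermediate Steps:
A = 3582 (A = 10350 - 6768 = 3582)
(-4386 + 24688)*(√(16*396 + A) - 4759) = (-4386 + 24688)*(√(16*396 + 3582) - 4759) = 20302*(√(6336 + 3582) - 4759) = 20302*(√9918 - 4759) = 20302*(3*√1102 - 4759) = 20302*(-4759 + 3*√1102) = -96617218 + 60906*√1102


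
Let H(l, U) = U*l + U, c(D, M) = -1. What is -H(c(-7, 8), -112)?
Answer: 0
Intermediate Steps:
H(l, U) = U + U*l
-H(c(-7, 8), -112) = -(-112)*(1 - 1) = -(-112)*0 = -1*0 = 0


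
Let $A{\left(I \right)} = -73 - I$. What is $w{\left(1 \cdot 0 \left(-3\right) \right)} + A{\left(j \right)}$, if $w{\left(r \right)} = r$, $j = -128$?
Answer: $55$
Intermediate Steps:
$w{\left(1 \cdot 0 \left(-3\right) \right)} + A{\left(j \right)} = 1 \cdot 0 \left(-3\right) - -55 = 0 \left(-3\right) + \left(-73 + 128\right) = 0 + 55 = 55$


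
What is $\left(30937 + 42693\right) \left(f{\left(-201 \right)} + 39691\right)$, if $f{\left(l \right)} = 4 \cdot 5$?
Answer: $2923920930$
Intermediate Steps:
$f{\left(l \right)} = 20$
$\left(30937 + 42693\right) \left(f{\left(-201 \right)} + 39691\right) = \left(30937 + 42693\right) \left(20 + 39691\right) = 73630 \cdot 39711 = 2923920930$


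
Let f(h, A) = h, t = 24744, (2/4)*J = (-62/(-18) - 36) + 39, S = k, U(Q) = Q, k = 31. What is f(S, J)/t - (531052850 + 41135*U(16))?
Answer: -13156657231409/24744 ≈ -5.3171e+8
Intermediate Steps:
S = 31
J = 116/9 (J = 2*((-62/(-18) - 36) + 39) = 2*((-62*(-1/18) - 36) + 39) = 2*((31/9 - 36) + 39) = 2*(-293/9 + 39) = 2*(58/9) = 116/9 ≈ 12.889)
f(S, J)/t - (531052850 + 41135*U(16)) = 31/24744 - 41135/(1/(12910 + 16)) = 31*(1/24744) - 41135/(1/12926) = 31/24744 - 41135/1/12926 = 31/24744 - 41135*12926 = 31/24744 - 531711010 = -13156657231409/24744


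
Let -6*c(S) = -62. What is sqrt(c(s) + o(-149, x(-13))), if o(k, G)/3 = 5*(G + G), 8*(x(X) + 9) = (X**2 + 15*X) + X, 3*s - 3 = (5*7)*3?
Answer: I*sqrt(14613)/6 ≈ 20.147*I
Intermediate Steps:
s = 36 (s = 1 + ((5*7)*3)/3 = 1 + (35*3)/3 = 1 + (1/3)*105 = 1 + 35 = 36)
c(S) = 31/3 (c(S) = -1/6*(-62) = 31/3)
x(X) = -9 + 2*X + X**2/8 (x(X) = -9 + ((X**2 + 15*X) + X)/8 = -9 + (X**2 + 16*X)/8 = -9 + (2*X + X**2/8) = -9 + 2*X + X**2/8)
o(k, G) = 30*G (o(k, G) = 3*(5*(G + G)) = 3*(5*(2*G)) = 3*(10*G) = 30*G)
sqrt(c(s) + o(-149, x(-13))) = sqrt(31/3 + 30*(-9 + 2*(-13) + (1/8)*(-13)**2)) = sqrt(31/3 + 30*(-9 - 26 + (1/8)*169)) = sqrt(31/3 + 30*(-9 - 26 + 169/8)) = sqrt(31/3 + 30*(-111/8)) = sqrt(31/3 - 1665/4) = sqrt(-4871/12) = I*sqrt(14613)/6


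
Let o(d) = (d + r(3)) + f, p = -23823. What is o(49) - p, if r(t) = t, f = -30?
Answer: 23845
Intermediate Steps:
o(d) = -27 + d (o(d) = (d + 3) - 30 = (3 + d) - 30 = -27 + d)
o(49) - p = (-27 + 49) - 1*(-23823) = 22 + 23823 = 23845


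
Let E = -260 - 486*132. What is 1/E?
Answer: -1/64412 ≈ -1.5525e-5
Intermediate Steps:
E = -64412 (E = -260 - 64152 = -64412)
1/E = 1/(-64412) = -1/64412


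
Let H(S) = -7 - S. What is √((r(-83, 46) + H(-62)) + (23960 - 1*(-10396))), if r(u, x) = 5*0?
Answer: √34411 ≈ 185.50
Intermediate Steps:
r(u, x) = 0
√((r(-83, 46) + H(-62)) + (23960 - 1*(-10396))) = √((0 + (-7 - 1*(-62))) + (23960 - 1*(-10396))) = √((0 + (-7 + 62)) + (23960 + 10396)) = √((0 + 55) + 34356) = √(55 + 34356) = √34411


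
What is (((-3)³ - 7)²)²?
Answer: 1336336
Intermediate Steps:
(((-3)³ - 7)²)² = ((-27 - 7)²)² = ((-34)²)² = 1156² = 1336336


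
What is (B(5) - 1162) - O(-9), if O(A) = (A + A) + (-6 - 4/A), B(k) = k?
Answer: -10201/9 ≈ -1133.4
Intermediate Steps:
O(A) = -6 - 4/A + 2*A (O(A) = 2*A + (-6 - 4/A) = -6 - 4/A + 2*A)
(B(5) - 1162) - O(-9) = (5 - 1162) - (-6 - 4/(-9) + 2*(-9)) = -1157 - (-6 - 4*(-⅑) - 18) = -1157 - (-6 + 4/9 - 18) = -1157 - 1*(-212/9) = -1157 + 212/9 = -10201/9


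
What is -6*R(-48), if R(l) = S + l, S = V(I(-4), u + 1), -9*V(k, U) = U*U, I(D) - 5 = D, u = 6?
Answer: 962/3 ≈ 320.67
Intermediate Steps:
I(D) = 5 + D
V(k, U) = -U²/9 (V(k, U) = -U*U/9 = -U²/9)
S = -49/9 (S = -(6 + 1)²/9 = -⅑*7² = -⅑*49 = -49/9 ≈ -5.4444)
R(l) = -49/9 + l
-6*R(-48) = -6*(-49/9 - 48) = -6*(-481/9) = 962/3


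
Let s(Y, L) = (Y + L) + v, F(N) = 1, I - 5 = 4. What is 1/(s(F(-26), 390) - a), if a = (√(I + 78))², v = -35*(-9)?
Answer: 1/619 ≈ 0.0016155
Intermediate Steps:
I = 9 (I = 5 + 4 = 9)
v = 315
s(Y, L) = 315 + L + Y (s(Y, L) = (Y + L) + 315 = (L + Y) + 315 = 315 + L + Y)
a = 87 (a = (√(9 + 78))² = (√87)² = 87)
1/(s(F(-26), 390) - a) = 1/((315 + 390 + 1) - 1*87) = 1/(706 - 87) = 1/619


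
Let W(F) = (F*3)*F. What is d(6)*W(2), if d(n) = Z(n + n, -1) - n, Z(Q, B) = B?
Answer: -84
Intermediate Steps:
W(F) = 3*F² (W(F) = (3*F)*F = 3*F²)
d(n) = -1 - n
d(6)*W(2) = (-1 - 1*6)*(3*2²) = (-1 - 6)*(3*4) = -7*12 = -84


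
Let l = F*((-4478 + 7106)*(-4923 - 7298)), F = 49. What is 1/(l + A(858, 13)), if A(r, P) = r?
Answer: -1/1573721754 ≈ -6.3544e-10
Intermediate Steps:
l = -1573722612 (l = 49*((-4478 + 7106)*(-4923 - 7298)) = 49*(2628*(-12221)) = 49*(-32116788) = -1573722612)
1/(l + A(858, 13)) = 1/(-1573722612 + 858) = 1/(-1573721754) = -1/1573721754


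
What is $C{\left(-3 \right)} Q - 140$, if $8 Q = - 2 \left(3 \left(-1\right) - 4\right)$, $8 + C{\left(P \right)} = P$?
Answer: $- \frac{637}{4} \approx -159.25$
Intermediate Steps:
$C{\left(P \right)} = -8 + P$
$Q = \frac{7}{4}$ ($Q = \frac{\left(-2\right) \left(3 \left(-1\right) - 4\right)}{8} = \frac{\left(-2\right) \left(-3 - 4\right)}{8} = \frac{\left(-2\right) \left(-7\right)}{8} = \frac{1}{8} \cdot 14 = \frac{7}{4} \approx 1.75$)
$C{\left(-3 \right)} Q - 140 = \left(-8 - 3\right) \frac{7}{4} - 140 = \left(-11\right) \frac{7}{4} - 140 = - \frac{77}{4} - 140 = - \frac{637}{4}$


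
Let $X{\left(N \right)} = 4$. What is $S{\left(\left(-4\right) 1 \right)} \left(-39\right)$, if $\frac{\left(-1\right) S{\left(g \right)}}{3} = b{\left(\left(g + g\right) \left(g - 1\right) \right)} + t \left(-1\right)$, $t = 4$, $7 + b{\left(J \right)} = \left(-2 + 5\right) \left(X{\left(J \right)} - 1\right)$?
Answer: $-234$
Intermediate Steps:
$b{\left(J \right)} = 2$ ($b{\left(J \right)} = -7 + \left(-2 + 5\right) \left(4 - 1\right) = -7 + 3 \cdot 3 = -7 + 9 = 2$)
$S{\left(g \right)} = 6$ ($S{\left(g \right)} = - 3 \left(2 + 4 \left(-1\right)\right) = - 3 \left(2 - 4\right) = \left(-3\right) \left(-2\right) = 6$)
$S{\left(\left(-4\right) 1 \right)} \left(-39\right) = 6 \left(-39\right) = -234$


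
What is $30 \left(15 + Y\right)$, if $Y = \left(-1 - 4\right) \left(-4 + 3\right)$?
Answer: $600$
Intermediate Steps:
$Y = 5$ ($Y = \left(-1 - 4\right) \left(-1\right) = \left(-5\right) \left(-1\right) = 5$)
$30 \left(15 + Y\right) = 30 \left(15 + 5\right) = 30 \cdot 20 = 600$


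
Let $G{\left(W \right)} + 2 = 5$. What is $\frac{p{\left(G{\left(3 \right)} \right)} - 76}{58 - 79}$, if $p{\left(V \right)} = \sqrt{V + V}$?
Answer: $\frac{76}{21} - \frac{\sqrt{6}}{21} \approx 3.5024$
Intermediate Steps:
$G{\left(W \right)} = 3$ ($G{\left(W \right)} = -2 + 5 = 3$)
$p{\left(V \right)} = \sqrt{2} \sqrt{V}$ ($p{\left(V \right)} = \sqrt{2 V} = \sqrt{2} \sqrt{V}$)
$\frac{p{\left(G{\left(3 \right)} \right)} - 76}{58 - 79} = \frac{\sqrt{2} \sqrt{3} - 76}{58 - 79} = \frac{\sqrt{6} - 76}{-21} = - \frac{-76 + \sqrt{6}}{21} = \frac{76}{21} - \frac{\sqrt{6}}{21}$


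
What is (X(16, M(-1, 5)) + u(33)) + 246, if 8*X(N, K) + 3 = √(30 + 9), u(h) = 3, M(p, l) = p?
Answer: 1989/8 + √39/8 ≈ 249.41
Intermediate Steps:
X(N, K) = -3/8 + √39/8 (X(N, K) = -3/8 + √(30 + 9)/8 = -3/8 + √39/8)
(X(16, M(-1, 5)) + u(33)) + 246 = ((-3/8 + √39/8) + 3) + 246 = (21/8 + √39/8) + 246 = 1989/8 + √39/8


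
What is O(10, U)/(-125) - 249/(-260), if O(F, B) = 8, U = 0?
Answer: 5809/6500 ≈ 0.89369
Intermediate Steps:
O(10, U)/(-125) - 249/(-260) = 8/(-125) - 249/(-260) = 8*(-1/125) - 249*(-1/260) = -8/125 + 249/260 = 5809/6500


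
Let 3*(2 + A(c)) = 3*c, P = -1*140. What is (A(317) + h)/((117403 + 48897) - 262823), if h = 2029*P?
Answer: 40535/13789 ≈ 2.9397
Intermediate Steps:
P = -140
A(c) = -2 + c (A(c) = -2 + (3*c)/3 = -2 + c)
h = -284060 (h = 2029*(-140) = -284060)
(A(317) + h)/((117403 + 48897) - 262823) = ((-2 + 317) - 284060)/((117403 + 48897) - 262823) = (315 - 284060)/(166300 - 262823) = -283745/(-96523) = -283745*(-1/96523) = 40535/13789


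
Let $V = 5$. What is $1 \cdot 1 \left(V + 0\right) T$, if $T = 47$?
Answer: $235$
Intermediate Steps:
$1 \cdot 1 \left(V + 0\right) T = 1 \cdot 1 \left(5 + 0\right) 47 = 1 \cdot 1 \cdot 5 \cdot 47 = 1 \cdot 5 \cdot 47 = 5 \cdot 47 = 235$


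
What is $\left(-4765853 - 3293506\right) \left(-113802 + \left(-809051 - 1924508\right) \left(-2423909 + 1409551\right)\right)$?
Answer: $-22347049680643028880$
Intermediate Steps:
$\left(-4765853 - 3293506\right) \left(-113802 + \left(-809051 - 1924508\right) \left(-2423909 + 1409551\right)\right) = - 8059359 \left(-113802 - -2772807440122\right) = - 8059359 \left(-113802 + 2772807440122\right) = \left(-8059359\right) 2772807326320 = -22347049680643028880$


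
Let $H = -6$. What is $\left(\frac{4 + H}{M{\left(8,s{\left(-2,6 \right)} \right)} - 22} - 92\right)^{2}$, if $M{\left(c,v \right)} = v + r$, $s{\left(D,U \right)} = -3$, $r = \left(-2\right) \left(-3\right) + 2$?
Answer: $\frac{2439844}{289} \approx 8442.4$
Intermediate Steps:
$r = 8$ ($r = 6 + 2 = 8$)
$M{\left(c,v \right)} = 8 + v$ ($M{\left(c,v \right)} = v + 8 = 8 + v$)
$\left(\frac{4 + H}{M{\left(8,s{\left(-2,6 \right)} \right)} - 22} - 92\right)^{2} = \left(\frac{4 - 6}{\left(8 - 3\right) - 22} - 92\right)^{2} = \left(- \frac{2}{5 - 22} - 92\right)^{2} = \left(- \frac{2}{-17} - 92\right)^{2} = \left(\left(-2\right) \left(- \frac{1}{17}\right) - 92\right)^{2} = \left(\frac{2}{17} - 92\right)^{2} = \left(- \frac{1562}{17}\right)^{2} = \frac{2439844}{289}$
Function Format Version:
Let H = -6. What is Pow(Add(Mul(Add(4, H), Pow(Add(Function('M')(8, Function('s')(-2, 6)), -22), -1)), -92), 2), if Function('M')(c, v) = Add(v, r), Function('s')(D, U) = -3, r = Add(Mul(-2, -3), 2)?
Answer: Rational(2439844, 289) ≈ 8442.4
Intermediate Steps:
r = 8 (r = Add(6, 2) = 8)
Function('M')(c, v) = Add(8, v) (Function('M')(c, v) = Add(v, 8) = Add(8, v))
Pow(Add(Mul(Add(4, H), Pow(Add(Function('M')(8, Function('s')(-2, 6)), -22), -1)), -92), 2) = Pow(Add(Mul(Add(4, -6), Pow(Add(Add(8, -3), -22), -1)), -92), 2) = Pow(Add(Mul(-2, Pow(Add(5, -22), -1)), -92), 2) = Pow(Add(Mul(-2, Pow(-17, -1)), -92), 2) = Pow(Add(Mul(-2, Rational(-1, 17)), -92), 2) = Pow(Add(Rational(2, 17), -92), 2) = Pow(Rational(-1562, 17), 2) = Rational(2439844, 289)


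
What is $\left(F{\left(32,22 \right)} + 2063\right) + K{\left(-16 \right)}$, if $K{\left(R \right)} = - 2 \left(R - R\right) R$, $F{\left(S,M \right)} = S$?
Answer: $2095$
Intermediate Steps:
$K{\left(R \right)} = 0$ ($K{\left(R \right)} = \left(-2\right) 0 R = 0 R = 0$)
$\left(F{\left(32,22 \right)} + 2063\right) + K{\left(-16 \right)} = \left(32 + 2063\right) + 0 = 2095 + 0 = 2095$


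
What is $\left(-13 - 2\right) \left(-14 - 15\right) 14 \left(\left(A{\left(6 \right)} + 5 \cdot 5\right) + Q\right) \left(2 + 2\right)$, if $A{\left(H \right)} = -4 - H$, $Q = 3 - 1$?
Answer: $414120$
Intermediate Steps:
$Q = 2$ ($Q = 3 - 1 = 2$)
$\left(-13 - 2\right) \left(-14 - 15\right) 14 \left(\left(A{\left(6 \right)} + 5 \cdot 5\right) + Q\right) \left(2 + 2\right) = \left(-13 - 2\right) \left(-14 - 15\right) 14 \left(\left(\left(-4 - 6\right) + 5 \cdot 5\right) + 2\right) \left(2 + 2\right) = \left(-15\right) \left(-29\right) 14 \left(\left(\left(-4 - 6\right) + 25\right) + 2\right) 4 = 435 \cdot 14 \left(\left(-10 + 25\right) + 2\right) 4 = 6090 \left(15 + 2\right) 4 = 6090 \cdot 17 \cdot 4 = 6090 \cdot 68 = 414120$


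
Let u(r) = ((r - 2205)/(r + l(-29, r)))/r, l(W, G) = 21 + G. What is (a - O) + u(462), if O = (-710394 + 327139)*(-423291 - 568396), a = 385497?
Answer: -7901626520153603/20790 ≈ -3.8007e+11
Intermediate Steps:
O = 380069001185 (O = -383255*(-991687) = 380069001185)
u(r) = (-2205 + r)/(r*(21 + 2*r)) (u(r) = ((r - 2205)/(r + (21 + r)))/r = ((-2205 + r)/(21 + 2*r))/r = (-2205 + r)/(r*(21 + 2*r)))
(a - O) + u(462) = (385497 - 1*380069001185) + (-2205 + 462)/(462*(21 + 2*462)) = (385497 - 380069001185) + (1/462)*(-1743)/(21 + 924) = -380068615688 + (1/462)*(-1743)/945 = -380068615688 + (1/462)*(1/945)*(-1743) = -380068615688 - 83/20790 = -7901626520153603/20790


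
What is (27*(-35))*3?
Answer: -2835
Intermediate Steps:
(27*(-35))*3 = -945*3 = -2835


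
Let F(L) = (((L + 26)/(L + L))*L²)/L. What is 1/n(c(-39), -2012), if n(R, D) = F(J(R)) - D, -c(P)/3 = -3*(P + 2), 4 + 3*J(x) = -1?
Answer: 6/12145 ≈ 0.00049403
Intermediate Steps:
J(x) = -5/3 (J(x) = -4/3 + (⅓)*(-1) = -4/3 - ⅓ = -5/3)
c(P) = 18 + 9*P (c(P) = -(-9)*(P + 2) = -(-9)*(2 + P) = -3*(-6 - 3*P) = 18 + 9*P)
F(L) = 13 + L/2 (F(L) = (((26 + L)/((2*L)))*L²)/L = (((26 + L)*(1/(2*L)))*L²)/L = (((26 + L)/(2*L))*L²)/L = (L*(26 + L)/2)/L = 13 + L/2)
n(R, D) = 73/6 - D (n(R, D) = (13 + (½)*(-5/3)) - D = (13 - ⅚) - D = 73/6 - D)
1/n(c(-39), -2012) = 1/(73/6 - 1*(-2012)) = 1/(73/6 + 2012) = 1/(12145/6) = 6/12145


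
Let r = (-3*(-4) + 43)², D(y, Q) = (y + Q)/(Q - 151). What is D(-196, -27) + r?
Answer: 538673/178 ≈ 3026.3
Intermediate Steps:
D(y, Q) = (Q + y)/(-151 + Q)
r = 3025 (r = (12 + 43)² = 55² = 3025)
D(-196, -27) + r = (-27 - 196)/(-151 - 27) + 3025 = -223/(-178) + 3025 = -1/178*(-223) + 3025 = 223/178 + 3025 = 538673/178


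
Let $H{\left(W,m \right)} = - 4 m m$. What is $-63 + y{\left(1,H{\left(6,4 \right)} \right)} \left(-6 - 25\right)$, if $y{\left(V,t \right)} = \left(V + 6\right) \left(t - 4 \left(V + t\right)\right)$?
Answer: $-40859$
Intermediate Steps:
$H{\left(W,m \right)} = - 4 m^{2}$
$y{\left(V,t \right)} = \left(6 + V\right) \left(- 4 V - 3 t\right)$ ($y{\left(V,t \right)} = \left(6 + V\right) \left(t - \left(4 V + 4 t\right)\right) = \left(6 + V\right) \left(- 4 V - 3 t\right)$)
$-63 + y{\left(1,H{\left(6,4 \right)} \right)} \left(-6 - 25\right) = -63 + \left(\left(-24\right) 1 - 18 \left(- 4 \cdot 4^{2}\right) - 4 \cdot 1^{2} - 3 \left(- 4 \cdot 4^{2}\right)\right) \left(-6 - 25\right) = -63 + \left(-24 - 18 \left(\left(-4\right) 16\right) - 4 - 3 \left(\left(-4\right) 16\right)\right) \left(-31\right) = -63 + \left(-24 - -1152 - 4 - 3 \left(-64\right)\right) \left(-31\right) = -63 + \left(-24 + 1152 - 4 + 192\right) \left(-31\right) = -63 + 1316 \left(-31\right) = -63 - 40796 = -40859$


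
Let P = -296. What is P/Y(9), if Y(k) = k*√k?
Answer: -296/27 ≈ -10.963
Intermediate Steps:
Y(k) = k^(3/2)
P/Y(9) = -296/(9^(3/2)) = -296/27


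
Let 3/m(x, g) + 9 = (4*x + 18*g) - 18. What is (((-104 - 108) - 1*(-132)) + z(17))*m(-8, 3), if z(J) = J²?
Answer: -627/5 ≈ -125.40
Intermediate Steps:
m(x, g) = 3/(-27 + 4*x + 18*g) (m(x, g) = 3/(-9 + ((4*x + 18*g) - 18)) = 3/(-9 + (-18 + 4*x + 18*g)) = 3/(-27 + 4*x + 18*g))
(((-104 - 108) - 1*(-132)) + z(17))*m(-8, 3) = (((-104 - 108) - 1*(-132)) + 17²)*(3/(-27 + 4*(-8) + 18*3)) = ((-212 + 132) + 289)*(3/(-27 - 32 + 54)) = (-80 + 289)*(3/(-5)) = 209*(3*(-⅕)) = 209*(-⅗) = -627/5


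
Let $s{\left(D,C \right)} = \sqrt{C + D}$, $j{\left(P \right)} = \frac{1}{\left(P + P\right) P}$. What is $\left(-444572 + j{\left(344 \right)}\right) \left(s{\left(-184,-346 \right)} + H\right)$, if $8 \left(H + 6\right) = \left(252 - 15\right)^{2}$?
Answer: $- \frac{5904925032518343}{1893376} - \frac{105217744383 i \sqrt{530}}{236672} \approx -3.1187 \cdot 10^{9} - 1.0235 \cdot 10^{7} i$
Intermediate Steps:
$H = \frac{56121}{8}$ ($H = -6 + \frac{\left(252 - 15\right)^{2}}{8} = -6 + \frac{237^{2}}{8} = -6 + \frac{1}{8} \cdot 56169 = -6 + \frac{56169}{8} = \frac{56121}{8} \approx 7015.1$)
$j{\left(P \right)} = \frac{1}{2 P^{2}}$ ($j{\left(P \right)} = \frac{1}{2 P P} = \frac{\frac{1}{2} \frac{1}{P}}{P} = \frac{1}{2 P^{2}}$)
$\left(-444572 + j{\left(344 \right)}\right) \left(s{\left(-184,-346 \right)} + H\right) = \left(-444572 + \frac{1}{2 \cdot 118336}\right) \left(\sqrt{-346 - 184} + \frac{56121}{8}\right) = \left(-444572 + \frac{1}{2} \cdot \frac{1}{118336}\right) \left(\sqrt{-530} + \frac{56121}{8}\right) = \left(-444572 + \frac{1}{236672}\right) \left(i \sqrt{530} + \frac{56121}{8}\right) = - \frac{105217744383 \left(\frac{56121}{8} + i \sqrt{530}\right)}{236672} = - \frac{5904925032518343}{1893376} - \frac{105217744383 i \sqrt{530}}{236672}$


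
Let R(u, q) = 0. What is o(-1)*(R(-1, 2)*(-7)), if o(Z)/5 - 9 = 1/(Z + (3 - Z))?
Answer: 0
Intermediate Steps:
o(Z) = 140/3 (o(Z) = 45 + 5/(Z + (3 - Z)) = 45 + 5/3 = 140/3)
o(-1)*(R(-1, 2)*(-7)) = 140*(0*(-7))/3 = (140/3)*0 = 0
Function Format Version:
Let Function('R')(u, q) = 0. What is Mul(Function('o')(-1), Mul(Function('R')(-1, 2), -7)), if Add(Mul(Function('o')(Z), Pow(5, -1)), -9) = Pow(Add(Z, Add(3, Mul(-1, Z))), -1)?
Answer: 0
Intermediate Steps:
Function('o')(Z) = Rational(140, 3) (Function('o')(Z) = Add(45, Mul(5, Pow(Add(Z, Add(3, Mul(-1, Z))), -1))) = Add(45, Mul(5, Pow(3, -1))) = Add(45, Mul(5, Rational(1, 3))) = Add(45, Rational(5, 3)) = Rational(140, 3))
Mul(Function('o')(-1), Mul(Function('R')(-1, 2), -7)) = Mul(Rational(140, 3), Mul(0, -7)) = Mul(Rational(140, 3), 0) = 0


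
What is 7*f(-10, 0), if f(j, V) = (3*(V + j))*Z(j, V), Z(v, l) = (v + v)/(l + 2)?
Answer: 2100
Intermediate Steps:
Z(v, l) = 2*v/(2 + l) (Z(v, l) = (2*v)/(2 + l) = 2*v/(2 + l))
f(j, V) = 2*j*(3*V + 3*j)/(2 + V) (f(j, V) = (3*(V + j))*(2*j/(2 + V)) = (3*V + 3*j)*(2*j/(2 + V)) = 2*j*(3*V + 3*j)/(2 + V))
7*f(-10, 0) = 7*(6*(-10)*(0 - 10)/(2 + 0)) = 7*(6*(-10)*(-10)/2) = 7*(6*(-10)*(½)*(-10)) = 7*300 = 2100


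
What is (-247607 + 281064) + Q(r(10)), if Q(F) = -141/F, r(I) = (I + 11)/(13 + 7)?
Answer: 233259/7 ≈ 33323.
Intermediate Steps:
r(I) = 11/20 + I/20 (r(I) = (11 + I)/20 = (11 + I)*(1/20) = 11/20 + I/20)
(-247607 + 281064) + Q(r(10)) = (-247607 + 281064) - 141/(11/20 + (1/20)*10) = 33457 - 141/(11/20 + ½) = 33457 - 141/21/20 = 33457 - 141*20/21 = 33457 - 940/7 = 233259/7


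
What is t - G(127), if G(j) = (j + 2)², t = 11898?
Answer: -4743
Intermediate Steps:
G(j) = (2 + j)²
t - G(127) = 11898 - (2 + 127)² = 11898 - 1*129² = 11898 - 1*16641 = 11898 - 16641 = -4743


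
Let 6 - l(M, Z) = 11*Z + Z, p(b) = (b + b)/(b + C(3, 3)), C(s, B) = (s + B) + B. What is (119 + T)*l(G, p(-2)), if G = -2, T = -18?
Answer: 9090/7 ≈ 1298.6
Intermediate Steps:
C(s, B) = s + 2*B (C(s, B) = (B + s) + B = s + 2*B)
p(b) = 2*b/(9 + b) (p(b) = (b + b)/(b + (3 + 2*3)) = (2*b)/(b + (3 + 6)) = (2*b)/(b + 9) = (2*b)/(9 + b) = 2*b/(9 + b))
l(M, Z) = 6 - 12*Z (l(M, Z) = 6 - (11*Z + Z) = 6 - 12*Z)
(119 + T)*l(G, p(-2)) = (119 - 18)*(6 - 24*(-2)/(9 - 2)) = 101*(6 - 24*(-2)/7) = 101*(6 - 12*(-4/7)) = 101*(6 + 48/7) = 101*(90/7) = 9090/7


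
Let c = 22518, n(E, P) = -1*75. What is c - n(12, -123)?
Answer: 22593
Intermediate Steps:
n(E, P) = -75
c - n(12, -123) = 22518 - 1*(-75) = 22518 + 75 = 22593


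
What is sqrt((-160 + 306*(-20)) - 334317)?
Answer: I*sqrt(340597) ≈ 583.61*I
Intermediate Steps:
sqrt((-160 + 306*(-20)) - 334317) = sqrt((-160 - 6120) - 334317) = sqrt(-6280 - 334317) = sqrt(-340597) = I*sqrt(340597)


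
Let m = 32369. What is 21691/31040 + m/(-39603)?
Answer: -145705087/1229277120 ≈ -0.11853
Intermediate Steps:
21691/31040 + m/(-39603) = 21691/31040 + 32369/(-39603) = 21691*(1/31040) + 32369*(-1/39603) = 21691/31040 - 32369/39603 = -145705087/1229277120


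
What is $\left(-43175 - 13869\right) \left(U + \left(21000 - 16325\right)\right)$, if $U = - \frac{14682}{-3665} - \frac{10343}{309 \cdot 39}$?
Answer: $- \frac{906645722333056}{3397455} \approx -2.6686 \cdot 10^{8}$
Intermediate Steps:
$U = \frac{139025687}{44166915}$ ($U = \left(-14682\right) \left(- \frac{1}{3665}\right) - \frac{10343}{12051} = \frac{14682}{3665} - \frac{10343}{12051} = \frac{139025687}{44166915} \approx 3.1477$)
$\left(-43175 - 13869\right) \left(U + \left(21000 - 16325\right)\right) = \left(-43175 - 13869\right) \left(\frac{139025687}{44166915} + \left(21000 - 16325\right)\right) = - 57044 \left(\frac{139025687}{44166915} + 4675\right) = \left(-57044\right) \frac{206619353312}{44166915} = - \frac{906645722333056}{3397455}$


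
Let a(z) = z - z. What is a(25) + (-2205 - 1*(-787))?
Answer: -1418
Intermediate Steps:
a(z) = 0
a(25) + (-2205 - 1*(-787)) = 0 + (-2205 - 1*(-787)) = 0 + (-2205 + 787) = 0 - 1418 = -1418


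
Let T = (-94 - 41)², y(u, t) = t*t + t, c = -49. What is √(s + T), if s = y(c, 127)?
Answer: 29*√41 ≈ 185.69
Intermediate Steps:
y(u, t) = t + t² (y(u, t) = t² + t = t + t²)
s = 16256 (s = 127*(1 + 127) = 127*128 = 16256)
T = 18225 (T = (-135)² = 18225)
√(s + T) = √(16256 + 18225) = √34481 = 29*√41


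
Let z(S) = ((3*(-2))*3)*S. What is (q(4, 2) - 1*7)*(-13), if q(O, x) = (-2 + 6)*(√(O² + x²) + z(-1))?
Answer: -845 - 104*√5 ≈ -1077.6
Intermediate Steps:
z(S) = -18*S (z(S) = (-6*3)*S = -18*S)
q(O, x) = 72 + 4*√(O² + x²) (q(O, x) = (-2 + 6)*(√(O² + x²) - 18*(-1)) = 4*(√(O² + x²) + 18) = 4*(18 + √(O² + x²)) = 72 + 4*√(O² + x²))
(q(4, 2) - 1*7)*(-13) = ((72 + 4*√(4² + 2²)) - 1*7)*(-13) = ((72 + 4*√(16 + 4)) - 7)*(-13) = ((72 + 4*√20) - 7)*(-13) = ((72 + 4*(2*√5)) - 7)*(-13) = ((72 + 8*√5) - 7)*(-13) = (65 + 8*√5)*(-13) = -845 - 104*√5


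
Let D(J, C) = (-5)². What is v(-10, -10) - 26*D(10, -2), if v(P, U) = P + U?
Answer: -670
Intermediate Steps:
D(J, C) = 25
v(-10, -10) - 26*D(10, -2) = (-10 - 10) - 26*25 = -20 - 650 = -670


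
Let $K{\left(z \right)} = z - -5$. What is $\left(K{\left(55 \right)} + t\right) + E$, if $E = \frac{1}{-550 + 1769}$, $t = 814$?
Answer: $\frac{1065407}{1219} \approx 874.0$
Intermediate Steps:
$K{\left(z \right)} = 5 + z$ ($K{\left(z \right)} = z + 5 = 5 + z$)
$E = \frac{1}{1219} \approx 0.00082034$
$\left(K{\left(55 \right)} + t\right) + E = \left(\left(5 + 55\right) + 814\right) + \frac{1}{1219} = \left(60 + 814\right) + \frac{1}{1219} = 874 + \frac{1}{1219} = \frac{1065407}{1219}$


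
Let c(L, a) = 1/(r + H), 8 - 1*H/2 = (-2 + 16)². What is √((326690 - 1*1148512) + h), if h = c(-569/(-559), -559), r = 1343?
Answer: I*√768476711191/967 ≈ 906.54*I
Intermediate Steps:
H = -376 (H = 16 - 2*(-2 + 16)² = 16 - 2*14² = 16 - 2*196 = 16 - 392 = -376)
c(L, a) = 1/967 (c(L, a) = 1/(1343 - 376) = 1/967)
h = 1/967 ≈ 0.0010341
√((326690 - 1*1148512) + h) = √((326690 - 1*1148512) + 1/967) = √((326690 - 1148512) + 1/967) = √(-821822 + 1/967) = √(-794701873/967) = I*√768476711191/967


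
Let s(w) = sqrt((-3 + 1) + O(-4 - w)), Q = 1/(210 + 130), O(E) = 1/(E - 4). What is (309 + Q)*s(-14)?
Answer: 105061*I*sqrt(66)/2040 ≈ 418.39*I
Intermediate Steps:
O(E) = 1/(-4 + E)
Q = 1/340 ≈ 0.0029412
s(w) = sqrt(-2 + 1/(-8 - w)) (s(w) = sqrt((-3 + 1) + 1/(-4 + (-4 - w))) = sqrt(-2 + 1/(-8 - w)))
(309 + Q)*s(-14) = (309 + 1/340)*sqrt((17 + 2*(-14))/(-8 - 1*(-14))) = 105061*sqrt((17 - 28)/(-8 + 14))/340 = 105061*sqrt(-11/6)/340 = 105061*(I*sqrt(66)/6)/340 = 105061*I*sqrt(66)/2040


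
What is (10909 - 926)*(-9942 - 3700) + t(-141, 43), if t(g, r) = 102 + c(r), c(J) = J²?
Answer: -136186135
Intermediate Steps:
t(g, r) = 102 + r²
(10909 - 926)*(-9942 - 3700) + t(-141, 43) = (10909 - 926)*(-9942 - 3700) + (102 + 43²) = 9983*(-13642) + (102 + 1849) = -136188086 + 1951 = -136186135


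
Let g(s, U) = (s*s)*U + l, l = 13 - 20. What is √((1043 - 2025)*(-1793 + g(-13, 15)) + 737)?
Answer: I*√721033 ≈ 849.14*I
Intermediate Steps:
l = -7
g(s, U) = -7 + U*s² (g(s, U) = (s*s)*U - 7 = s²*U - 7 = U*s² - 7 = -7 + U*s²)
√((1043 - 2025)*(-1793 + g(-13, 15)) + 737) = √((1043 - 2025)*(-1793 + (-7 + 15*(-13)²)) + 737) = √(-982*(-1793 + (-7 + 15*169)) + 737) = √(-982*(-1793 + (-7 + 2535)) + 737) = √(-982*(-1793 + 2528) + 737) = √(-982*735 + 737) = √(-721770 + 737) = √(-721033) = I*√721033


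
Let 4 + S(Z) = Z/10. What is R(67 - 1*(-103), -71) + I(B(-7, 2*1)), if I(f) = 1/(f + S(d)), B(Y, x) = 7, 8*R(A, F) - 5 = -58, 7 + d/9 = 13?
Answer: -1093/168 ≈ -6.5060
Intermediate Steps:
d = 54 (d = -63 + 9*13 = -63 + 117 = 54)
R(A, F) = -53/8 (R(A, F) = 5/8 + (⅛)*(-58) = 5/8 - 29/4 = -53/8)
S(Z) = -4 + Z/10
I(f) = 1/(7/5 + f) (I(f) = 1/(f + (-4 + (⅒)*54)) = 1/(f + (-4 + 27/5)) = 1/(f + 7/5) = 1/(7/5 + f))
R(67 - 1*(-103), -71) + I(B(-7, 2*1)) = -53/8 + 5/(7 + 5*7) = -53/8 + 5/(7 + 35) = -53/8 + 5/42 = -1093/168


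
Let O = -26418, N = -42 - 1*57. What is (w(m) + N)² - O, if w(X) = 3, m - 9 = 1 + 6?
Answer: 35634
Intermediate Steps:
m = 16 (m = 9 + (1 + 6) = 9 + 7 = 16)
N = -99 (N = -42 - 57 = -99)
(w(m) + N)² - O = (3 - 99)² - 1*(-26418) = (-96)² + 26418 = 9216 + 26418 = 35634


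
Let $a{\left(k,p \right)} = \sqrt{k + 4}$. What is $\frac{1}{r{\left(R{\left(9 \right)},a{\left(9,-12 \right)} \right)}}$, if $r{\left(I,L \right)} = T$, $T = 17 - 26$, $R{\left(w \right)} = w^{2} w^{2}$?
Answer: $- \frac{1}{9} \approx -0.11111$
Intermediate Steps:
$a{\left(k,p \right)} = \sqrt{4 + k}$
$R{\left(w \right)} = w^{4}$
$T = -9$
$r{\left(I,L \right)} = -9$
$\frac{1}{r{\left(R{\left(9 \right)},a{\left(9,-12 \right)} \right)}} = \frac{1}{-9} = - \frac{1}{9}$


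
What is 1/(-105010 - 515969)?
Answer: -1/620979 ≈ -1.6104e-6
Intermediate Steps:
1/(-105010 - 515969) = 1/(-620979) = -1/620979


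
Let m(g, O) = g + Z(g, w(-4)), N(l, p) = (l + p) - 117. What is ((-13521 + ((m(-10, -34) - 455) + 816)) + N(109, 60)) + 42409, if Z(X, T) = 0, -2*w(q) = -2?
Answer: 29291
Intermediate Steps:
w(q) = 1 (w(q) = -½*(-2) = 1)
N(l, p) = -117 + l + p
m(g, O) = g (m(g, O) = g + 0 = g)
((-13521 + ((m(-10, -34) - 455) + 816)) + N(109, 60)) + 42409 = ((-13521 + ((-10 - 455) + 816)) + (-117 + 109 + 60)) + 42409 = ((-13521 + (-465 + 816)) + 52) + 42409 = ((-13521 + 351) + 52) + 42409 = (-13170 + 52) + 42409 = -13118 + 42409 = 29291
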